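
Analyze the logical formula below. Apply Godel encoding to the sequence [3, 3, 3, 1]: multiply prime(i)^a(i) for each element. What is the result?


Encode each element as an exponent of the corresponding prime:
  2^3 = 8
  3^3 = 27
  5^3 = 125
  7^1 = 7
Product = 8 * 27 * 125 * 7 = 189000

189000


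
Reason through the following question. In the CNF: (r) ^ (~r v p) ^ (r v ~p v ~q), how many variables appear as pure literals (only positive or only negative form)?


Check each variable for pure literal status:
p: mixed (not pure)
q: pure negative
r: mixed (not pure)
Pure literal count = 1

1


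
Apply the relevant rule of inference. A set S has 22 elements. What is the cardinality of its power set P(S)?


The power set of a set with n elements has 2^n elements.
|P(S)| = 2^22 = 4194304

4194304


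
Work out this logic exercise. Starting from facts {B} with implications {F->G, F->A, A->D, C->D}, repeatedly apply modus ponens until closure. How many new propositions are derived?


Initial facts: {B}
Apply modus ponens to closure:
  (no implication fires)
Final known: {B}
New propositions: {(none)}
Count = 0

0


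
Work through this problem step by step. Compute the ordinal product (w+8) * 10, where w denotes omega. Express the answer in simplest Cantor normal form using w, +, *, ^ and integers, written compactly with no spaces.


Compute (w+8) * 10.
Ordinal * is associative and left-distributive over +, but NOT commutative; for finite n>1, n*w = w but w*n stays w*n.
(w+8) * 10 = (w+8) repeated 10 times. Each intermediate +8 is absorbed by the following w; only the last survives: w*10+8.
Result = w*10+8

w*10+8


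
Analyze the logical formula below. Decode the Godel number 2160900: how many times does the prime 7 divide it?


Factorize 2160900 by dividing by 7 repeatedly.
Division steps: 7 divides 2160900 exactly 4 time(s).
Exponent of 7 = 4

4


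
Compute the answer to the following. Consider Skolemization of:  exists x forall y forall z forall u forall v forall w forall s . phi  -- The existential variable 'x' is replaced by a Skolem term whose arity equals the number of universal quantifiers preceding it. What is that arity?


Quantifier prefix: exists x forall y forall z forall u forall v forall w forall s
'x' is existentially quantified at position 1.
No universal quantifiers precede it.
Skolem function arity = 0 (a Skolem constant)

0


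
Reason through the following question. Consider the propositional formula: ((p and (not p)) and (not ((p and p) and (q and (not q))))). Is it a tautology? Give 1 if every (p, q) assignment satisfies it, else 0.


Check all 4 assignments:
p=0, q=0: 0
p=0, q=1: 0
p=1, q=0: 0
p=1, q=1: 0
Satisfying count = 0/4.
Tautology iff count = 4: no.

0


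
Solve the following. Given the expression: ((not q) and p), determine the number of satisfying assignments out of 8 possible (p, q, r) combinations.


Check all 8 assignments:
p=0, q=0, r=0: 0
p=0, q=0, r=1: 0
p=0, q=1, r=0: 0
p=0, q=1, r=1: 0
p=1, q=0, r=0: 1
p=1, q=0, r=1: 1
p=1, q=1, r=0: 0
p=1, q=1, r=1: 0
Count of True = 2

2


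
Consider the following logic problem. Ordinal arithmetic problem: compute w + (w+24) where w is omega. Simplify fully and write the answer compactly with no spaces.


Compute w + (w+24).
Ordinal + is associative but NOT commutative; for finite n>0, n + w = w but w + n stays w+n.
w + (w+24) = (w+w) + 24 = w*2+24.
Result = w*2+24

w*2+24


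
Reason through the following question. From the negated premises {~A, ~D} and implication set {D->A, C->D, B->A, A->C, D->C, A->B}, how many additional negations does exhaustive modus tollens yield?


Initial negated facts: {~A, ~D}
Apply modus tollens to closure:
  ~D and C->D  =>  ~C
  ~A and B->A  =>  ~B
Final negated: {~A, ~B, ~C, ~D}
New negations: {~B, ~C}
Count = 2

2


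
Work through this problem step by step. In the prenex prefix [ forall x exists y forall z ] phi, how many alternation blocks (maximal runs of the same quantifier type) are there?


Quantifier-type sequence: A E A  (A=forall, E=exists)
Group into maximal same-type runs:
  Ax1 | Ex1 | Ax1
Number of blocks = 3

3


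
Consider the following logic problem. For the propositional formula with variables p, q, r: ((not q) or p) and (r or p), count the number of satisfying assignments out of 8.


Evaluate all 8 assignments for p, q, r:
p=0, q=0, r=0: 0
p=0, q=0, r=1: 1
p=0, q=1, r=0: 0
p=0, q=1, r=1: 0
p=1, q=0, r=0: 1
p=1, q=0, r=1: 1
p=1, q=1, r=0: 1
p=1, q=1, r=1: 1
Satisfying count = 5

5


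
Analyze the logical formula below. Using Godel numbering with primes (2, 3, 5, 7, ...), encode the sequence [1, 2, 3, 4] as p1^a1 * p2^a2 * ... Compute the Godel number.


Encode each element as an exponent of the corresponding prime:
  2^1 = 2
  3^2 = 9
  5^3 = 125
  7^4 = 2401
Product = 2 * 9 * 125 * 2401 = 5402250

5402250


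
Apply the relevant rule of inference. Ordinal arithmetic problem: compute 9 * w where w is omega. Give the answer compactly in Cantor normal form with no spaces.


Compute 9 * w.
Ordinal * is associative and left-distributive over +, but NOT commutative; for finite n>1, n*w = w but w*n stays w*n.
For finite n>0, n * w = sup{n*k : k<w} = w. So 9 * w = w.
Result = w

w


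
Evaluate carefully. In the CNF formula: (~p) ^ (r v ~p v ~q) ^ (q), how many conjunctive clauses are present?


A CNF formula is a conjunction of clauses.
Clauses are separated by ^.
Counting the conjuncts: 3 clauses.

3


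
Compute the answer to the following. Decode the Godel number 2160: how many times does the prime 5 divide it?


Factorize 2160 by dividing by 5 repeatedly.
Division steps: 5 divides 2160 exactly 1 time(s).
Exponent of 5 = 1

1


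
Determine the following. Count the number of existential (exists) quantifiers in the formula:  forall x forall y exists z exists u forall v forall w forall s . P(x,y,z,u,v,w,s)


Quantifier prefix: forall x forall y exists z exists u forall v forall w forall s
Mark each quantifier type:
  U U E E U U U
Universal count = 5, Existential count = 2
Asked for existential (exists) quantifiers: 2

2


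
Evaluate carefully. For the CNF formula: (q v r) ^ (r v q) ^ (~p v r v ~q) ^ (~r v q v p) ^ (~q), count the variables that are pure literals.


Check each variable for pure literal status:
p: mixed (not pure)
q: mixed (not pure)
r: mixed (not pure)
Pure literal count = 0

0


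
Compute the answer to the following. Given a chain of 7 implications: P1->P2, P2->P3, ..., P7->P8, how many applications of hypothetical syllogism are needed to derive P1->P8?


With 7 implications in a chain connecting 8 propositions:
P1->P2, P2->P3, ..., P7->P8
Steps needed = (number of implications) - 1 = 7 - 1 = 6

6


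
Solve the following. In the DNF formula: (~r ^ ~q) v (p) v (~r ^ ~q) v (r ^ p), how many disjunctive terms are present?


A DNF formula is a disjunction of terms (conjunctions).
Terms are separated by v.
Counting the disjuncts: 4 terms.

4


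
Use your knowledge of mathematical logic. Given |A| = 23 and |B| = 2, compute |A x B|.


The Cartesian product A x B contains all ordered pairs (a, b).
|A x B| = |A| * |B| = 23 * 2 = 46

46


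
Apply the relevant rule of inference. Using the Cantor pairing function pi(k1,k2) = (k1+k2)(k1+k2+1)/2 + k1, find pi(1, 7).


k1 + k2 = 8
(k1+k2)(k1+k2+1)/2 = 8 * 9 / 2 = 36
pi = 36 + 1 = 37

37


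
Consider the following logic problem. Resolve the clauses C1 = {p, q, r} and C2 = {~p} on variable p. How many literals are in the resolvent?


Remove p from C1 and ~p from C2.
C1 remainder: {q, r}
C2 remainder: {}
Union (resolvent): {q, r}
Resolvent has 2 literal(s).

2


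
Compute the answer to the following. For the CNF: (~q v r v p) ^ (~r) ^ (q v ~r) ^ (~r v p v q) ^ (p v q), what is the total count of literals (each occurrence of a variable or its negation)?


Counting literals in each clause:
Clause 1: 3 literal(s)
Clause 2: 1 literal(s)
Clause 3: 2 literal(s)
Clause 4: 3 literal(s)
Clause 5: 2 literal(s)
Total = 11

11


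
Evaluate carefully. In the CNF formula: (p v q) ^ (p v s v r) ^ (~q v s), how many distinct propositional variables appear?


Identify each variable that appears in the formula.
Variables found: p, q, r, s
Count = 4

4


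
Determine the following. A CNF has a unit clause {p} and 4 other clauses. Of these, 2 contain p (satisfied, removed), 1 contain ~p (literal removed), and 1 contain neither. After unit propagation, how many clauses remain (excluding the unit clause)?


Satisfied (removed): 2
Shortened (remain): 1
Unchanged (remain): 1
Remaining = 1 + 1 = 2

2


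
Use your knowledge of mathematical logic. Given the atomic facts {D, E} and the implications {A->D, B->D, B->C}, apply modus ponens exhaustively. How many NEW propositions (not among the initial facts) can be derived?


Initial facts: {D, E}
Apply modus ponens to closure:
  (no implication fires)
Final known: {D, E}
New propositions: {(none)}
Count = 0

0


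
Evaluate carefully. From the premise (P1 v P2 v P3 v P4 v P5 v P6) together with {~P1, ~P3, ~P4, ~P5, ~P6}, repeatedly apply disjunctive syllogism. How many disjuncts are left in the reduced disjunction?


Original disjuncts (6): P1, P2, P3, P4, P5, P6
Negated (eliminate): ~P1, ~P3, ~P4, ~P5, ~P6
Remaining disjuncts: P2
Count = 6 - 5 = 1

1


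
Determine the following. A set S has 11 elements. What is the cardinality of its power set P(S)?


The power set of a set with n elements has 2^n elements.
|P(S)| = 2^11 = 2048

2048


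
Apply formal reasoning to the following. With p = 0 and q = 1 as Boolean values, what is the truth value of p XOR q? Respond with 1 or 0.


p = 0, q = 1
Operation: p XOR q
Evaluate: 0 XOR 1 = 1

1


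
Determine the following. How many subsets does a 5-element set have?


The power set of a set with n elements has 2^n elements.
|P(S)| = 2^5 = 32

32


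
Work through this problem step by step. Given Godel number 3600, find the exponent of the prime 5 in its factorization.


Factorize 3600 by dividing by 5 repeatedly.
Division steps: 5 divides 3600 exactly 2 time(s).
Exponent of 5 = 2

2


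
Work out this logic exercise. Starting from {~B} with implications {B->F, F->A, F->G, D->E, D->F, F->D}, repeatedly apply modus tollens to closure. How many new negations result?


Initial negated facts: {~B}
Apply modus tollens to closure:
  (no implication fires)
Final negated: {~B}
New negations: {(none)}
Count = 0

0


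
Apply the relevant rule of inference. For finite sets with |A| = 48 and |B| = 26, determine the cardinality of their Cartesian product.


The Cartesian product A x B contains all ordered pairs (a, b).
|A x B| = |A| * |B| = 48 * 26 = 1248

1248


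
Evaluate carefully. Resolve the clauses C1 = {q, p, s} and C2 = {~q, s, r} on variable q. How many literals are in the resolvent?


Remove q from C1 and ~q from C2.
C1 remainder: {p, s}
C2 remainder: {s, r}
Union (resolvent): {p, r, s}
Resolvent has 3 literal(s).

3


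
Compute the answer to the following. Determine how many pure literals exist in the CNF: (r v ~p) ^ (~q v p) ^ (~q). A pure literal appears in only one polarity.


Check each variable for pure literal status:
p: mixed (not pure)
q: pure negative
r: pure positive
Pure literal count = 2

2


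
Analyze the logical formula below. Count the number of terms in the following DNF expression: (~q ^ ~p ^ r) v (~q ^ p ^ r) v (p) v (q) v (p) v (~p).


A DNF formula is a disjunction of terms (conjunctions).
Terms are separated by v.
Counting the disjuncts: 6 terms.

6


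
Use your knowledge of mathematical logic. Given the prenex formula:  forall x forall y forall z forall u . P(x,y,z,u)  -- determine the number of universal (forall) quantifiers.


Quantifier prefix: forall x forall y forall z forall u
Mark each quantifier type:
  U U U U
Universal count = 4, Existential count = 0
Asked for universal (forall) quantifiers: 4

4


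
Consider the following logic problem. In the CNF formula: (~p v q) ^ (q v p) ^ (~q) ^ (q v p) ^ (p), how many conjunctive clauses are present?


A CNF formula is a conjunction of clauses.
Clauses are separated by ^.
Counting the conjuncts: 5 clauses.

5


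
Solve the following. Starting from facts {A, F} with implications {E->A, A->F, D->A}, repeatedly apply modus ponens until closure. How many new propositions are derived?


Initial facts: {A, F}
Apply modus ponens to closure:
  (no implication fires)
Final known: {A, F}
New propositions: {(none)}
Count = 0

0


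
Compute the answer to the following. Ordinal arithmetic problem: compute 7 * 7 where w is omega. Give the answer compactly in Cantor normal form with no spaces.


Compute 7 * 7.
Ordinal * is associative and left-distributive over +, but NOT commutative; for finite n>1, n*w = w but w*n stays w*n.
Both finite; ordinal * agrees with natural *: 7 * 7 = 49.
Result = 49

49


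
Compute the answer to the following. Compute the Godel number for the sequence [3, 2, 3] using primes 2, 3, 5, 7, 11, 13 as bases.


Encode each element as an exponent of the corresponding prime:
  2^3 = 8
  3^2 = 9
  5^3 = 125
Product = 8 * 9 * 125 = 9000

9000


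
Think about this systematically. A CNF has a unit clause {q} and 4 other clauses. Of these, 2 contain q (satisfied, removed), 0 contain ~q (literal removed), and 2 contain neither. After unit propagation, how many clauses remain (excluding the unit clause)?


Satisfied (removed): 2
Shortened (remain): 0
Unchanged (remain): 2
Remaining = 0 + 2 = 2

2


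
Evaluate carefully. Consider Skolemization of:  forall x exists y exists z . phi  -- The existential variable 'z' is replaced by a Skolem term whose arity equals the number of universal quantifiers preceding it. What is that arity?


Quantifier prefix: forall x exists y exists z
'z' is existentially quantified at position 3.
Universal variables preceding it: x
Skolem function arity = 1

1


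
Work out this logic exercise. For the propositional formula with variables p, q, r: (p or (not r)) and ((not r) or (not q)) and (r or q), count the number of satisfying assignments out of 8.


Evaluate all 8 assignments for p, q, r:
p=0, q=0, r=0: 0
p=0, q=0, r=1: 0
p=0, q=1, r=0: 1
p=0, q=1, r=1: 0
p=1, q=0, r=0: 0
p=1, q=0, r=1: 1
p=1, q=1, r=0: 1
p=1, q=1, r=1: 0
Satisfying count = 3

3


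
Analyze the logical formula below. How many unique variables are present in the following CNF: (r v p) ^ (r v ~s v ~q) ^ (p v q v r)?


Identify each variable that appears in the formula.
Variables found: p, q, r, s
Count = 4

4


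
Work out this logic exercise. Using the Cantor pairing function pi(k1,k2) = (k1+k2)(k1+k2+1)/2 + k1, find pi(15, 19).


k1 + k2 = 34
(k1+k2)(k1+k2+1)/2 = 34 * 35 / 2 = 595
pi = 595 + 15 = 610

610


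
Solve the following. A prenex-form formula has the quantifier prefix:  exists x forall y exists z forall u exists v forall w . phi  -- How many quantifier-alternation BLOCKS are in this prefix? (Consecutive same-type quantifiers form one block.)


Quantifier-type sequence: E A E A E A  (A=forall, E=exists)
Group into maximal same-type runs:
  Ex1 | Ax1 | Ex1 | Ax1 | Ex1 | Ax1
Number of blocks = 6

6


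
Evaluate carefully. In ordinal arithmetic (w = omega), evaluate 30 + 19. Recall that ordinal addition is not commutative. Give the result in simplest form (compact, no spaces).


Compute 30 + 19.
Ordinal + is associative but NOT commutative; for finite n>0, n + w = w but w + n stays w+n.
Both operands finite; ordinal + agrees with natural +: 30 + 19 = 49.
Result = 49

49


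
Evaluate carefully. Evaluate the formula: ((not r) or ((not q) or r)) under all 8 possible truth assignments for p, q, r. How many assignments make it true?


Check all 8 assignments:
p=0, q=0, r=0: 1
p=0, q=0, r=1: 1
p=0, q=1, r=0: 1
p=0, q=1, r=1: 1
p=1, q=0, r=0: 1
p=1, q=0, r=1: 1
p=1, q=1, r=0: 1
p=1, q=1, r=1: 1
Count of True = 8

8


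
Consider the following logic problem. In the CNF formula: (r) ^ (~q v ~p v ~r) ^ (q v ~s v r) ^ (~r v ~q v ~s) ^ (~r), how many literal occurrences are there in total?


Counting literals in each clause:
Clause 1: 1 literal(s)
Clause 2: 3 literal(s)
Clause 3: 3 literal(s)
Clause 4: 3 literal(s)
Clause 5: 1 literal(s)
Total = 11

11


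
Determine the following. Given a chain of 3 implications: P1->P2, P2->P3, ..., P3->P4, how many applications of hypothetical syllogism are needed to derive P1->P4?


With 3 implications in a chain connecting 4 propositions:
P1->P2, P2->P3, ..., P3->P4
Steps needed = (number of implications) - 1 = 3 - 1 = 2

2


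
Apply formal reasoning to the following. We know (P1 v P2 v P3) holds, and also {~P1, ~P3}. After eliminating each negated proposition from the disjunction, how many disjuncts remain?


Original disjuncts (3): P1, P2, P3
Negated (eliminate): ~P1, ~P3
Remaining disjuncts: P2
Count = 3 - 2 = 1

1


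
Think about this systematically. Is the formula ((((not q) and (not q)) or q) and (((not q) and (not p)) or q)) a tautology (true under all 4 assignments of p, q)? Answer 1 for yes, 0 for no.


Check all 4 assignments:
p=0, q=0: 1
p=0, q=1: 1
p=1, q=0: 0
p=1, q=1: 1
Satisfying count = 3/4.
Tautology iff count = 4: no.

0


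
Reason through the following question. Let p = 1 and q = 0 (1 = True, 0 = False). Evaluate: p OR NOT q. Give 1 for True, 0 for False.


p = 1, q = 0
Operation: p OR NOT q
Evaluate: 1 OR NOT 0 = 1

1


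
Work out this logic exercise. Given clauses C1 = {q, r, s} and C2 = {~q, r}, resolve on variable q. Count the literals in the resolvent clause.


Remove q from C1 and ~q from C2.
C1 remainder: {r, s}
C2 remainder: {r}
Union (resolvent): {r, s}
Resolvent has 2 literal(s).

2


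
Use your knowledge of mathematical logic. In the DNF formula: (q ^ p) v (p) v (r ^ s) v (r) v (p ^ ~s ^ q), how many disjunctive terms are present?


A DNF formula is a disjunction of terms (conjunctions).
Terms are separated by v.
Counting the disjuncts: 5 terms.

5


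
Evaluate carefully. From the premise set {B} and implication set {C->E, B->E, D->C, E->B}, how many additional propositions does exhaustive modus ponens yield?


Initial facts: {B}
Apply modus ponens to closure:
  B and B->E  =>  E
Final known: {B, E}
New propositions: {E}
Count = 1

1


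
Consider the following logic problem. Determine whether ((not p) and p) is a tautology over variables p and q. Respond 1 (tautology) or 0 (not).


Check all 4 assignments:
p=0, q=0: 0
p=0, q=1: 0
p=1, q=0: 0
p=1, q=1: 0
Satisfying count = 0/4.
Tautology iff count = 4: no.

0


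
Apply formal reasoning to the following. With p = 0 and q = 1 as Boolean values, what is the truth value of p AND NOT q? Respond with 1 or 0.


p = 0, q = 1
Operation: p AND NOT q
Evaluate: 0 AND NOT 1 = 0

0


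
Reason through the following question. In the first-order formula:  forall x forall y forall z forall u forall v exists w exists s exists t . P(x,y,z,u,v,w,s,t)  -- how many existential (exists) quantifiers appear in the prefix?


Quantifier prefix: forall x forall y forall z forall u forall v exists w exists s exists t
Mark each quantifier type:
  U U U U U E E E
Universal count = 5, Existential count = 3
Asked for existential (exists) quantifiers: 3

3


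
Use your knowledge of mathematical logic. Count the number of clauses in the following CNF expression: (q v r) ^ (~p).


A CNF formula is a conjunction of clauses.
Clauses are separated by ^.
Counting the conjuncts: 2 clauses.

2


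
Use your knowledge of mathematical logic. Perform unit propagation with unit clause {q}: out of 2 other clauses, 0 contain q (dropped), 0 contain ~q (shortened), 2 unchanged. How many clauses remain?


Satisfied (removed): 0
Shortened (remain): 0
Unchanged (remain): 2
Remaining = 0 + 2 = 2

2


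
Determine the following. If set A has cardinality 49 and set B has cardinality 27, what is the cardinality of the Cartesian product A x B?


The Cartesian product A x B contains all ordered pairs (a, b).
|A x B| = |A| * |B| = 49 * 27 = 1323

1323


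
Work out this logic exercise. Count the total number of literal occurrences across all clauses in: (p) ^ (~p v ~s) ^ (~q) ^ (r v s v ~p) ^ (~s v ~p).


Counting literals in each clause:
Clause 1: 1 literal(s)
Clause 2: 2 literal(s)
Clause 3: 1 literal(s)
Clause 4: 3 literal(s)
Clause 5: 2 literal(s)
Total = 9

9


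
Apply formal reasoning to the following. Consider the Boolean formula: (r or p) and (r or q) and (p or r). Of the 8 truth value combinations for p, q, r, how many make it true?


Evaluate all 8 assignments for p, q, r:
p=0, q=0, r=0: 0
p=0, q=0, r=1: 1
p=0, q=1, r=0: 0
p=0, q=1, r=1: 1
p=1, q=0, r=0: 0
p=1, q=0, r=1: 1
p=1, q=1, r=0: 1
p=1, q=1, r=1: 1
Satisfying count = 5

5


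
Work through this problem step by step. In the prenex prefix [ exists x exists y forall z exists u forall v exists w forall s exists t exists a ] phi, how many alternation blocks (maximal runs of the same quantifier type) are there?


Quantifier-type sequence: E E A E A E A E E  (A=forall, E=exists)
Group into maximal same-type runs:
  Ex2 | Ax1 | Ex1 | Ax1 | Ex1 | Ax1 | Ex2
Number of blocks = 7

7


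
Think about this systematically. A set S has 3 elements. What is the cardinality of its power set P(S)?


The power set of a set with n elements has 2^n elements.
|P(S)| = 2^3 = 8

8


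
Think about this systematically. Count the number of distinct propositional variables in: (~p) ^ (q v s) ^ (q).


Identify each variable that appears in the formula.
Variables found: p, q, s
Count = 3

3


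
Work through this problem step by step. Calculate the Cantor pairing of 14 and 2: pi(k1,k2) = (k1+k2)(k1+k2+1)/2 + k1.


k1 + k2 = 16
(k1+k2)(k1+k2+1)/2 = 16 * 17 / 2 = 136
pi = 136 + 14 = 150

150


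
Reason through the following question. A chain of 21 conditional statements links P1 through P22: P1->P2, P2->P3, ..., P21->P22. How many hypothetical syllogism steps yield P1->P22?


With 21 implications in a chain connecting 22 propositions:
P1->P2, P2->P3, ..., P21->P22
Steps needed = (number of implications) - 1 = 21 - 1 = 20

20


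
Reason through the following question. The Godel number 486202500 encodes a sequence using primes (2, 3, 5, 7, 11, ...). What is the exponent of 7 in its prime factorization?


Factorize 486202500 by dividing by 7 repeatedly.
Division steps: 7 divides 486202500 exactly 4 time(s).
Exponent of 7 = 4

4


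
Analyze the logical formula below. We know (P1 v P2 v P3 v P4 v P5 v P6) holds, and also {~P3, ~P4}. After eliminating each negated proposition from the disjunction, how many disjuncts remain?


Original disjuncts (6): P1, P2, P3, P4, P5, P6
Negated (eliminate): ~P3, ~P4
Remaining disjuncts: P1, P2, P5, P6
Count = 6 - 2 = 4

4


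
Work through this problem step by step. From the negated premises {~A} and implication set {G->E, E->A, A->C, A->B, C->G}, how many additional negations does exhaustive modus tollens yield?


Initial negated facts: {~A}
Apply modus tollens to closure:
  ~A and E->A  =>  ~E
  ~E and G->E  =>  ~G
  ~G and C->G  =>  ~C
Final negated: {~A, ~C, ~E, ~G}
New negations: {~C, ~E, ~G}
Count = 3

3


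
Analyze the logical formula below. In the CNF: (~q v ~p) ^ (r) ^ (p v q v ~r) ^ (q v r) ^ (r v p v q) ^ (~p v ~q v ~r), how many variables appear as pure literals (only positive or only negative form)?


Check each variable for pure literal status:
p: mixed (not pure)
q: mixed (not pure)
r: mixed (not pure)
Pure literal count = 0

0


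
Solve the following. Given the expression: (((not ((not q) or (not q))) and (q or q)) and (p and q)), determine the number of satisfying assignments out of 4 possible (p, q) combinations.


Check all 4 assignments:
p=0, q=0: 0
p=0, q=1: 0
p=1, q=0: 0
p=1, q=1: 1
Count of True = 1

1


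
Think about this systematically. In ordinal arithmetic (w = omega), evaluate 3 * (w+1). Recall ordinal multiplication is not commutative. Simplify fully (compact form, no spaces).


Compute 3 * (w+1).
Ordinal * is associative and left-distributive over +, but NOT commutative; for finite n>1, n*w = w but w*n stays w*n.
By left-distributivity: 3 * (w+1) = 3*w + 3*1 = w + 3 = w+3.
Result = w+3

w+3


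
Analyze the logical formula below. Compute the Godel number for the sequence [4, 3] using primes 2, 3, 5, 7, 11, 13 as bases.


Encode each element as an exponent of the corresponding prime:
  2^4 = 16
  3^3 = 27
Product = 16 * 27 = 432

432


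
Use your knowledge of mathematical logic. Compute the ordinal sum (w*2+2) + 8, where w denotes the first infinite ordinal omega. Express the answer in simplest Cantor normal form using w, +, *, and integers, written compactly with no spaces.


Compute (w*2+2) + 8.
Ordinal + is associative but NOT commutative; for finite n>0, n + w = w but w + n stays w+n.
By associativity: (w*2+2) + 8 = w*2 + (2+8) = w*2+10.
Result = w*2+10

w*2+10


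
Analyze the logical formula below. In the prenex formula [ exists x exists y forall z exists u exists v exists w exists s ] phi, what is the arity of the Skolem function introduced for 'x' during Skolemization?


Quantifier prefix: exists x exists y forall z exists u exists v exists w exists s
'x' is existentially quantified at position 1.
No universal quantifiers precede it.
Skolem function arity = 0 (a Skolem constant)

0


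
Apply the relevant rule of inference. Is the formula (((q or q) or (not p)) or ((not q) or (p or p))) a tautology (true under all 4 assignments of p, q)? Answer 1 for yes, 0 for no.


Check all 4 assignments:
p=0, q=0: 1
p=0, q=1: 1
p=1, q=0: 1
p=1, q=1: 1
Satisfying count = 4/4.
Tautology iff count = 4: yes.

1


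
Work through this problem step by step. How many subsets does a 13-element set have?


The power set of a set with n elements has 2^n elements.
|P(S)| = 2^13 = 8192

8192


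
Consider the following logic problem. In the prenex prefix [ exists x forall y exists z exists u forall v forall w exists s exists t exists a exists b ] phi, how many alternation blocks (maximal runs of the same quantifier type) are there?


Quantifier-type sequence: E A E E A A E E E E  (A=forall, E=exists)
Group into maximal same-type runs:
  Ex1 | Ax1 | Ex2 | Ax2 | Ex4
Number of blocks = 5

5


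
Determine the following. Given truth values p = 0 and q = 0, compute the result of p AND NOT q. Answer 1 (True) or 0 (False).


p = 0, q = 0
Operation: p AND NOT q
Evaluate: 0 AND NOT 0 = 0

0


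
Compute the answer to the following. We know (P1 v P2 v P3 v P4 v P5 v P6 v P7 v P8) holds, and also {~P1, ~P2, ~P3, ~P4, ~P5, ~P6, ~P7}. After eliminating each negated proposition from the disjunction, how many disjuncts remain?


Original disjuncts (8): P1, P2, P3, P4, P5, P6, P7, P8
Negated (eliminate): ~P1, ~P2, ~P3, ~P4, ~P5, ~P6, ~P7
Remaining disjuncts: P8
Count = 8 - 7 = 1

1


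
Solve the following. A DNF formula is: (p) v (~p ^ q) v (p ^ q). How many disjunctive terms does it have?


A DNF formula is a disjunction of terms (conjunctions).
Terms are separated by v.
Counting the disjuncts: 3 terms.

3


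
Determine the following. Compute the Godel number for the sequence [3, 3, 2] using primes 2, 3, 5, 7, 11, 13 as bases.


Encode each element as an exponent of the corresponding prime:
  2^3 = 8
  3^3 = 27
  5^2 = 25
Product = 8 * 27 * 25 = 5400

5400


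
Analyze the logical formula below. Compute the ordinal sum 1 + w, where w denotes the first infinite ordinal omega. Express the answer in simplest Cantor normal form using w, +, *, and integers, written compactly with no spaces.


Compute 1 + w.
Ordinal + is associative but NOT commutative; for finite n>0, n + w = w but w + n stays w+n.
Any finite left addend is absorbed by w on the right: 1 + w = w.
Result = w

w


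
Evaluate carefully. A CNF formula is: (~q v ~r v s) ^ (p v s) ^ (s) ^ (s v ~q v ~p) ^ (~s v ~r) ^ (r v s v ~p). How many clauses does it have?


A CNF formula is a conjunction of clauses.
Clauses are separated by ^.
Counting the conjuncts: 6 clauses.

6


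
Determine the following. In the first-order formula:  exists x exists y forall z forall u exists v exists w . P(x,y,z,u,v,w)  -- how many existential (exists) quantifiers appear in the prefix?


Quantifier prefix: exists x exists y forall z forall u exists v exists w
Mark each quantifier type:
  E E U U E E
Universal count = 2, Existential count = 4
Asked for existential (exists) quantifiers: 4

4


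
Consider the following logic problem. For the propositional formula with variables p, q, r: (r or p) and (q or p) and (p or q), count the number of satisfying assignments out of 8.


Evaluate all 8 assignments for p, q, r:
p=0, q=0, r=0: 0
p=0, q=0, r=1: 0
p=0, q=1, r=0: 0
p=0, q=1, r=1: 1
p=1, q=0, r=0: 1
p=1, q=0, r=1: 1
p=1, q=1, r=0: 1
p=1, q=1, r=1: 1
Satisfying count = 5

5


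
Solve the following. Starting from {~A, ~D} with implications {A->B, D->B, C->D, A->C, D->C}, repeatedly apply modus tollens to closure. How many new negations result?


Initial negated facts: {~A, ~D}
Apply modus tollens to closure:
  ~D and C->D  =>  ~C
Final negated: {~A, ~C, ~D}
New negations: {~C}
Count = 1

1


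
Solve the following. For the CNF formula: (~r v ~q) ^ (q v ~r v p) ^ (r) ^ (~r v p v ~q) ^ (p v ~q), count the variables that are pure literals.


Check each variable for pure literal status:
p: pure positive
q: mixed (not pure)
r: mixed (not pure)
Pure literal count = 1

1


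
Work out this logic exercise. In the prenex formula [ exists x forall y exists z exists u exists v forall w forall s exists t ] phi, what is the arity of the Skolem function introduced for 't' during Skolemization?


Quantifier prefix: exists x forall y exists z exists u exists v forall w forall s exists t
't' is existentially quantified at position 8.
Universal variables preceding it: y, w, s
Skolem function arity = 3

3


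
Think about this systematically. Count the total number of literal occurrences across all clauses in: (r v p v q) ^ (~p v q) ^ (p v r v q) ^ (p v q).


Counting literals in each clause:
Clause 1: 3 literal(s)
Clause 2: 2 literal(s)
Clause 3: 3 literal(s)
Clause 4: 2 literal(s)
Total = 10

10


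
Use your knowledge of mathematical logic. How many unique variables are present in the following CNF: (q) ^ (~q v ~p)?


Identify each variable that appears in the formula.
Variables found: p, q
Count = 2

2


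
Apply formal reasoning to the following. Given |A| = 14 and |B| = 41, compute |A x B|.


The Cartesian product A x B contains all ordered pairs (a, b).
|A x B| = |A| * |B| = 14 * 41 = 574

574


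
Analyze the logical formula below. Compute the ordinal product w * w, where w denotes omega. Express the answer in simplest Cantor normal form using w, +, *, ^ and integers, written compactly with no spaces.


Compute w * w.
Ordinal * is associative and left-distributive over +, but NOT commutative; for finite n>1, n*w = w but w*n stays w*n.
w * w = w^2 by definition.
Result = w^2

w^2


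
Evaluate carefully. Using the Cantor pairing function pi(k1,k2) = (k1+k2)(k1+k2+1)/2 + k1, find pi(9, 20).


k1 + k2 = 29
(k1+k2)(k1+k2+1)/2 = 29 * 30 / 2 = 435
pi = 435 + 9 = 444

444


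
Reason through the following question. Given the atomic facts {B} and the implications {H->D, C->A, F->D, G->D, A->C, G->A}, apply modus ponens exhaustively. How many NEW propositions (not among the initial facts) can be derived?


Initial facts: {B}
Apply modus ponens to closure:
  (no implication fires)
Final known: {B}
New propositions: {(none)}
Count = 0

0


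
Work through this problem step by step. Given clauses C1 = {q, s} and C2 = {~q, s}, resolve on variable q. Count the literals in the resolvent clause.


Remove q from C1 and ~q from C2.
C1 remainder: {s}
C2 remainder: {s}
Union (resolvent): {s}
Resolvent has 1 literal(s).

1


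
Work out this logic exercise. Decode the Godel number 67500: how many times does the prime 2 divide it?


Factorize 67500 by dividing by 2 repeatedly.
Division steps: 2 divides 67500 exactly 2 time(s).
Exponent of 2 = 2

2


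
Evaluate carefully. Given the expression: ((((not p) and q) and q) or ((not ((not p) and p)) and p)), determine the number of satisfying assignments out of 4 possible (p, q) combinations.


Check all 4 assignments:
p=0, q=0: 0
p=0, q=1: 1
p=1, q=0: 1
p=1, q=1: 1
Count of True = 3

3


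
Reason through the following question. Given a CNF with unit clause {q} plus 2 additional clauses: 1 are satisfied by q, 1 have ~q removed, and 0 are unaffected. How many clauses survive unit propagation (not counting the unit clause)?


Satisfied (removed): 1
Shortened (remain): 1
Unchanged (remain): 0
Remaining = 1 + 0 = 1

1


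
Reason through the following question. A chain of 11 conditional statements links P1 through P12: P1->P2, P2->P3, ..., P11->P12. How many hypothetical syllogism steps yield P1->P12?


With 11 implications in a chain connecting 12 propositions:
P1->P2, P2->P3, ..., P11->P12
Steps needed = (number of implications) - 1 = 11 - 1 = 10

10


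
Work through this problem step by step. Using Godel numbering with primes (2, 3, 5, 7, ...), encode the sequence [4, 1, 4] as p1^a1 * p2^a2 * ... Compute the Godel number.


Encode each element as an exponent of the corresponding prime:
  2^4 = 16
  3^1 = 3
  5^4 = 625
Product = 16 * 3 * 625 = 30000

30000


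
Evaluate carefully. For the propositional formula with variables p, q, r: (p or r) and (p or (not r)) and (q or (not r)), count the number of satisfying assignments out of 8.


Evaluate all 8 assignments for p, q, r:
p=0, q=0, r=0: 0
p=0, q=0, r=1: 0
p=0, q=1, r=0: 0
p=0, q=1, r=1: 0
p=1, q=0, r=0: 1
p=1, q=0, r=1: 0
p=1, q=1, r=0: 1
p=1, q=1, r=1: 1
Satisfying count = 3

3


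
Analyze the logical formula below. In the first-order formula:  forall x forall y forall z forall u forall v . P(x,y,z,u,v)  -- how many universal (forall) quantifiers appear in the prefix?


Quantifier prefix: forall x forall y forall z forall u forall v
Mark each quantifier type:
  U U U U U
Universal count = 5, Existential count = 0
Asked for universal (forall) quantifiers: 5

5


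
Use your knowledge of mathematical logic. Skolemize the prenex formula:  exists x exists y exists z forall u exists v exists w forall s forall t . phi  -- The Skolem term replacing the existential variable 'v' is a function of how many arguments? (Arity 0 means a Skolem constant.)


Quantifier prefix: exists x exists y exists z forall u exists v exists w forall s forall t
'v' is existentially quantified at position 5.
Universal variables preceding it: u
Skolem function arity = 1

1


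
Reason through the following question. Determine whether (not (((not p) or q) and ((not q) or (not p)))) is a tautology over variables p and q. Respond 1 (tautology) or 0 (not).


Check all 4 assignments:
p=0, q=0: 0
p=0, q=1: 0
p=1, q=0: 1
p=1, q=1: 1
Satisfying count = 2/4.
Tautology iff count = 4: no.

0


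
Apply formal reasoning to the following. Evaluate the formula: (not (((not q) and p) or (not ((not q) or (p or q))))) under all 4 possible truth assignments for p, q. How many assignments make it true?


Check all 4 assignments:
p=0, q=0: 1
p=0, q=1: 1
p=1, q=0: 0
p=1, q=1: 1
Count of True = 3

3


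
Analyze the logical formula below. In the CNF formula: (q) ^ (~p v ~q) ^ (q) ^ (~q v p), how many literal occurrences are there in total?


Counting literals in each clause:
Clause 1: 1 literal(s)
Clause 2: 2 literal(s)
Clause 3: 1 literal(s)
Clause 4: 2 literal(s)
Total = 6

6


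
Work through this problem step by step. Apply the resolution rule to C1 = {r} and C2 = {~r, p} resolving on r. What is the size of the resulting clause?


Remove r from C1 and ~r from C2.
C1 remainder: {}
C2 remainder: {p}
Union (resolvent): {p}
Resolvent has 1 literal(s).

1


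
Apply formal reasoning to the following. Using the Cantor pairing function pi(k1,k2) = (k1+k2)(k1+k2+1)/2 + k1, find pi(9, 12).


k1 + k2 = 21
(k1+k2)(k1+k2+1)/2 = 21 * 22 / 2 = 231
pi = 231 + 9 = 240

240


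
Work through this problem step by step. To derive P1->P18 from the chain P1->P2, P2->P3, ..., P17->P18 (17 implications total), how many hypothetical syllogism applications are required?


With 17 implications in a chain connecting 18 propositions:
P1->P2, P2->P3, ..., P17->P18
Steps needed = (number of implications) - 1 = 17 - 1 = 16

16


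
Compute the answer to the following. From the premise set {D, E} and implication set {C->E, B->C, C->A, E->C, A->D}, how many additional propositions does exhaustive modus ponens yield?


Initial facts: {D, E}
Apply modus ponens to closure:
  E and E->C  =>  C
  C and C->A  =>  A
Final known: {A, C, D, E}
New propositions: {A, C}
Count = 2

2


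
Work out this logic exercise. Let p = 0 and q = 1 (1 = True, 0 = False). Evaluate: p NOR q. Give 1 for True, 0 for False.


p = 0, q = 1
Operation: p NOR q
Evaluate: 0 NOR 1 = 0

0


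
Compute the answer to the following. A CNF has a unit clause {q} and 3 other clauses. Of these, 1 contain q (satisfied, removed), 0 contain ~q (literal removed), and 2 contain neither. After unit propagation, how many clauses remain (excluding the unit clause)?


Satisfied (removed): 1
Shortened (remain): 0
Unchanged (remain): 2
Remaining = 0 + 2 = 2

2


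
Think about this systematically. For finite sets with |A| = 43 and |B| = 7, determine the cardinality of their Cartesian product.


The Cartesian product A x B contains all ordered pairs (a, b).
|A x B| = |A| * |B| = 43 * 7 = 301

301


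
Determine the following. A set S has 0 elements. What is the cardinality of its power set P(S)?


The power set of a set with n elements has 2^n elements.
|P(S)| = 2^0 = 1

1


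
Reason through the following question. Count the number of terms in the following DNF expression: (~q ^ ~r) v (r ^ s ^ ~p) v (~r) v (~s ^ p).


A DNF formula is a disjunction of terms (conjunctions).
Terms are separated by v.
Counting the disjuncts: 4 terms.

4


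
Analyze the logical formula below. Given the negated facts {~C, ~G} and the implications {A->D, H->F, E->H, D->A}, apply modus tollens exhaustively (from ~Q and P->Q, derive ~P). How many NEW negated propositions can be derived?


Initial negated facts: {~C, ~G}
Apply modus tollens to closure:
  (no implication fires)
Final negated: {~C, ~G}
New negations: {(none)}
Count = 0

0


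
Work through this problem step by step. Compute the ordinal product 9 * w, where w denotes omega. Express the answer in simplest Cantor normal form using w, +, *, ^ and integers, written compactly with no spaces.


Compute 9 * w.
Ordinal * is associative and left-distributive over +, but NOT commutative; for finite n>1, n*w = w but w*n stays w*n.
For finite n>0, n * w = sup{n*k : k<w} = w. So 9 * w = w.
Result = w

w


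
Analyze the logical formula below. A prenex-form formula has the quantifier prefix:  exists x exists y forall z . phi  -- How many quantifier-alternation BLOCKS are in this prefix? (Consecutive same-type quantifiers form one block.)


Quantifier-type sequence: E E A  (A=forall, E=exists)
Group into maximal same-type runs:
  Ex2 | Ax1
Number of blocks = 2

2


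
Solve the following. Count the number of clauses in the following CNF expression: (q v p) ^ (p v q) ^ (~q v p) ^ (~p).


A CNF formula is a conjunction of clauses.
Clauses are separated by ^.
Counting the conjuncts: 4 clauses.

4


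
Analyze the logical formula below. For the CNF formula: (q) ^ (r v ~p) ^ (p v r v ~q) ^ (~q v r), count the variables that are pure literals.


Check each variable for pure literal status:
p: mixed (not pure)
q: mixed (not pure)
r: pure positive
Pure literal count = 1

1


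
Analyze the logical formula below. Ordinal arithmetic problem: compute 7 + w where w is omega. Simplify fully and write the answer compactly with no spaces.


Compute 7 + w.
Ordinal + is associative but NOT commutative; for finite n>0, n + w = w but w + n stays w+n.
Any finite left addend is absorbed by w on the right: 7 + w = w.
Result = w

w
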